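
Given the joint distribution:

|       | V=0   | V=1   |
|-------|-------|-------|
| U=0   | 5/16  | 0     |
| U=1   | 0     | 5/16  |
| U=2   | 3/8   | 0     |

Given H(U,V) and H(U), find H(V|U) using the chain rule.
From the chain rule: H(U,V) = H(U) + H(V|U)
Therefore: H(V|U) = H(U,V) - H(U)

H(U,V) = -[(5/16)·log₂(5/16) + (5/16)·log₂(5/16) + (3/8)·log₂(3/8)]
  = 0.5244 + 0.5244 + 0.5306
  = 1.5794 bits
Marginal P(U) (row sums):
  P(U=0) = 5/16 + 0 = 5/16
  P(U=1) = 0 + 5/16 = 5/16
  P(U=2) = 3/8 + 0 = 3/8
H(U) = -[(5/16)·log₂(5/16) + (5/16)·log₂(5/16) + (3/8)·log₂(3/8)]
  = 0.5244 + 0.5244 + 0.5306
  = 1.5794 bits

H(V|U) = 1.5794 - 1.5794 = 0.0000 bits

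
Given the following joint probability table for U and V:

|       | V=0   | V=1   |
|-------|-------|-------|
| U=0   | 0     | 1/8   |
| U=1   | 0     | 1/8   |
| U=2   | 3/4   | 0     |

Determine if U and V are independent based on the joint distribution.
Marginal P(U) (row sums):
  P(U=0) = 0 + 1/8 = 1/8
  P(U=1) = 0 + 1/8 = 1/8
  P(U=2) = 3/4 + 0 = 3/4
Marginal P(V) (column sums):
  P(V=0) = 0 + 0 + 3/4 = 3/4
  P(V=1) = 1/8 + 1/8 + 0 = 1/4

U and V are independent iff P(U=i,V=j) = P(U=i)·P(V=j) for every cell.
  P(U=0)·P(V=0) = 1/8 × 3/4 = 3/32, but P(U=0,V=0) = 0 ✗

No, U and V are not independent. Quantitatively, I(U;V) > 0:

H(U) = -[(1/8)·log₂(1/8) + (1/8)·log₂(1/8) + (3/4)·log₂(3/4)]
  = 0.3750 + 0.3750 + 0.3113
  = 1.0613 bits
H(V) = -[(3/4)·log₂(3/4) + (1/4)·log₂(1/4)]
  = 0.3113 + 0.5000
  = 0.8113 bits
H(U,V) = -[(1/8)·log₂(1/8) + (1/8)·log₂(1/8) + (3/4)·log₂(3/4)]
  = 0.3750 + 0.3750 + 0.3113
  = 1.0613 bits
I(U;V) = H(U) + H(V) - H(U,V) = 1.0613 + 0.8113 - 1.0613 = 0.8113 bits > 0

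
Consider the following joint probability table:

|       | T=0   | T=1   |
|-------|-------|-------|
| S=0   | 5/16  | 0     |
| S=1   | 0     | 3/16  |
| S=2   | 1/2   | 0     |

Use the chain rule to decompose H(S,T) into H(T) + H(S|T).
By the chain rule: H(S,T) = H(T) + H(S|T)

Marginal P(T) (column sums):
  P(T=0) = 5/16 + 0 + 1/2 = 13/16
  P(T=1) = 0 + 3/16 + 0 = 3/16
H(T) = -[(13/16)·log₂(13/16) + (3/16)·log₂(3/16)]
  = 0.2434 + 0.4528
  = 0.6962 bits
H(S|T) = -Σ P(S,T)·log₂ P(S|T), where P(S|T) = P(S,T) / P(T)
  (cells with P(S,T) = 0 contribute 0)
  (S=0,T=0): P(S|T) = (5/16)/(13/16) = 5/13;  -(5/16)·log₂(5/13) = 0.4308
  (S=1,T=1): P(S|T) = (3/16)/(3/16) = 1;  -(3/16)·log₂(1) = 0.0000
  (S=2,T=0): P(S|T) = (1/2)/(13/16) = 8/13;  -(1/2)·log₂(8/13) = 0.3502
H(S|T) = 0.4308 + 0.0000 + 0.3502
  = 0.7810 bits

H(S,T) = H(T) + H(S|T) = 0.6962 + 0.7810 = 1.4772 bits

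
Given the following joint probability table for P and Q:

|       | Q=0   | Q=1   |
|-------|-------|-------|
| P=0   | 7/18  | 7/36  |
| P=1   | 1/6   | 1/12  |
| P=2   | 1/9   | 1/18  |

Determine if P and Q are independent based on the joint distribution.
Marginal P(P) (row sums):
  P(P=0) = 7/18 + 7/36 = 7/12
  P(P=1) = 1/6 + 1/12 = 1/4
  P(P=2) = 1/9 + 1/18 = 1/6
Marginal P(Q) (column sums):
  P(Q=0) = 7/18 + 1/6 + 1/9 = 2/3
  P(Q=1) = 7/36 + 1/12 + 1/18 = 1/3

P and Q are independent iff P(P=i,Q=j) = P(P=i)·P(Q=j) for every cell.
  P(P=0)·P(Q=0) = 7/12 × 2/3 = 7/18 = P(P=0,Q=0) ✓
  P(P=0)·P(Q=1) = 7/12 × 1/3 = 7/36 = P(P=0,Q=1) ✓
  P(P=1)·P(Q=0) = 1/4 × 2/3 = 1/6 = P(P=1,Q=0) ✓
  P(P=1)·P(Q=1) = 1/4 × 1/3 = 1/12 = P(P=1,Q=1) ✓
  P(P=2)·P(Q=0) = 1/6 × 2/3 = 1/9 = P(P=2,Q=0) ✓
  P(P=2)·P(Q=1) = 1/6 × 1/3 = 1/18 = P(P=2,Q=1) ✓

Yes, P and Q are independent: every cell factors, so I(P;Q) = 0 bits.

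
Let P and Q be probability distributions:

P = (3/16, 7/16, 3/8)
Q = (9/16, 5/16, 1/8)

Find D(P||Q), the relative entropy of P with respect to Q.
D(P||Q) = Σ P(i) log₂(P(i)/Q(i))
  i=0: (3/16) × log₂((3/16)/(9/16)) = (3/16) × log₂(1/3) = -0.2972
  i=1: (7/16) × log₂((7/16)/(5/16)) = (7/16) × log₂(7/5) = 0.2124
  i=2: (3/8) × log₂((3/8)/(1/8)) = (3/8) × log₂(3) = 0.5944
D(P||Q) = -0.2972 + 0.2124 + 0.5944
  = 0.5096 bits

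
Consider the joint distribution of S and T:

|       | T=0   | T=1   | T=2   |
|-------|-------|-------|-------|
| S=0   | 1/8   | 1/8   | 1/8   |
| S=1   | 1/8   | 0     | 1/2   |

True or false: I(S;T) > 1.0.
Marginal P(S) (row sums):
  P(S=0) = 1/8 + 1/8 + 1/8 = 3/8
  P(S=1) = 1/8 + 0 + 1/2 = 5/8
Marginal P(T) (column sums):
  P(T=0) = 1/8 + 1/8 = 1/4
  P(T=1) = 1/8 + 0 = 1/8
  P(T=2) = 1/8 + 1/2 = 5/8

H(S) = -[(3/8)·log₂(3/8) + (5/8)·log₂(5/8)]
  = 0.5306 + 0.4238
  = 0.9544 bits
H(T) = -[(1/4)·log₂(1/4) + (1/8)·log₂(1/8) + (5/8)·log₂(5/8)]
  = 0.5000 + 0.3750 + 0.4238
  = 1.2988 bits
H(S,T) = -[(1/8)·log₂(1/8) + (1/8)·log₂(1/8) + (1/8)·log₂(1/8) + (1/8)·log₂(1/8) + (1/2)·log₂(1/2)]
  = 0.3750 + 0.3750 + 0.3750 + 0.3750 + 0.5000
  = 2.0000 bits

I(S;T) = H(S) + H(T) - H(S,T)
  = 0.9544 + 1.2988 - 2.0000
  = 0.2532 bits

False. I(S;T) = 0.2532 bits, which is ≤ 1.0 bits.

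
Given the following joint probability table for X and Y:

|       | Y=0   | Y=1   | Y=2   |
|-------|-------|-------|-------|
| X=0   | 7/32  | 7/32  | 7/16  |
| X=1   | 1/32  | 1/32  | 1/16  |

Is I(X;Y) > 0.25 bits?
Marginal P(X) (row sums):
  P(X=0) = 7/32 + 7/32 + 7/16 = 7/8
  P(X=1) = 1/32 + 1/32 + 1/16 = 1/8
Marginal P(Y) (column sums):
  P(Y=0) = 7/32 + 1/32 = 1/4
  P(Y=1) = 7/32 + 1/32 = 1/4
  P(Y=2) = 7/16 + 1/16 = 1/2

H(X) = -[(7/8)·log₂(7/8) + (1/8)·log₂(1/8)]
  = 0.1686 + 0.3750
  = 0.5436 bits
H(Y) = -[(1/4)·log₂(1/4) + (1/4)·log₂(1/4) + (1/2)·log₂(1/2)]
  = 0.5000 + 0.5000 + 0.5000
  = 1.5000 bits
H(X,Y) = -[(7/32)·log₂(7/32) + (7/32)·log₂(7/32) + (7/16)·log₂(7/16) + (1/32)·log₂(1/32) + (1/32)·log₂(1/32) + (1/16)·log₂(1/16)]
  = 0.4796 + 0.4796 + 0.5218 + 0.1563 + 0.1563 + 0.2500
  = 2.0436 bits

I(X;Y) = H(X) + H(Y) - H(X,Y)
  = 0.5436 + 1.5000 - 2.0436
  = 0.0000 bits

No. I(X;Y) = 0.0000 bits, which is ≤ 0.25 bits.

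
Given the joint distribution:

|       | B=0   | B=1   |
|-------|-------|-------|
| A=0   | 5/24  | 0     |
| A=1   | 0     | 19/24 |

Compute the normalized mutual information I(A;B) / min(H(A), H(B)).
Marginal P(A) (row sums):
  P(A=0) = 5/24 + 0 = 5/24
  P(A=1) = 0 + 19/24 = 19/24
Marginal P(B) (column sums):
  P(B=0) = 5/24 + 0 = 5/24
  P(B=1) = 0 + 19/24 = 19/24

H(A) = -[(5/24)·log₂(5/24) + (19/24)·log₂(19/24)]
  = 0.4715 + 0.2668
  = 0.7383 bits
H(B) = -[(5/24)·log₂(5/24) + (19/24)·log₂(19/24)]
  = 0.4715 + 0.2668
  = 0.7383 bits
H(A,B) = -[(5/24)·log₂(5/24) + (19/24)·log₂(19/24)]
  = 0.4715 + 0.2668
  = 0.7383 bits

I(A;B) = H(A) + H(B) - H(A,B)
  = 0.7383 + 0.7383 - 0.7383
  = 0.7383 bits

min(H(A), H(B)) = min(0.7383, 0.7383) = 0.7383 bits
Normalized MI = 0.7383 / 0.7383 = 1.0000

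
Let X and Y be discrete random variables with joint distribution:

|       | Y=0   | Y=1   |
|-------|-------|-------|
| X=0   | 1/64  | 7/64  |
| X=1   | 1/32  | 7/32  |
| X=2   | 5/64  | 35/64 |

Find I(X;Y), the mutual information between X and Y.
Marginal P(X) (row sums):
  P(X=0) = 1/64 + 7/64 = 1/8
  P(X=1) = 1/32 + 7/32 = 1/4
  P(X=2) = 5/64 + 35/64 = 5/8
Marginal P(Y) (column sums):
  P(Y=0) = 1/64 + 1/32 + 5/64 = 1/8
  P(Y=1) = 7/64 + 7/32 + 35/64 = 7/8

H(X) = -[(1/8)·log₂(1/8) + (1/4)·log₂(1/4) + (5/8)·log₂(5/8)]
  = 0.3750 + 0.5000 + 0.4238
  = 1.2988 bits
H(Y) = -[(1/8)·log₂(1/8) + (7/8)·log₂(7/8)]
  = 0.3750 + 0.1686
  = 0.5436 bits
H(X,Y) = -[(1/64)·log₂(1/64) + (7/64)·log₂(7/64) + (1/32)·log₂(1/32) + (7/32)·log₂(7/32) + (5/64)·log₂(5/64) + (35/64)·log₂(35/64)]
  = 0.0938 + 0.3492 + 0.1563 + 0.4796 + 0.2873 + 0.4762
  = 1.8424 bits

I(X;Y) = H(X) + H(Y) - H(X,Y)
  = 1.2988 + 0.5436 - 1.8424
  = 0.0000 bits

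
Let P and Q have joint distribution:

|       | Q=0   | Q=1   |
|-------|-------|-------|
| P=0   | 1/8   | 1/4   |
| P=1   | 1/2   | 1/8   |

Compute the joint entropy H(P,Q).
H(P,Q) = -Σ P(P,Q) log₂ P(P,Q), summed over the non-zero cells:
H(P,Q) = -[(1/8)·log₂(1/8) + (1/4)·log₂(1/4) + (1/2)·log₂(1/2) + (1/8)·log₂(1/8)]
  = 0.3750 + 0.5000 + 0.5000 + 0.3750
  = 1.7500 bits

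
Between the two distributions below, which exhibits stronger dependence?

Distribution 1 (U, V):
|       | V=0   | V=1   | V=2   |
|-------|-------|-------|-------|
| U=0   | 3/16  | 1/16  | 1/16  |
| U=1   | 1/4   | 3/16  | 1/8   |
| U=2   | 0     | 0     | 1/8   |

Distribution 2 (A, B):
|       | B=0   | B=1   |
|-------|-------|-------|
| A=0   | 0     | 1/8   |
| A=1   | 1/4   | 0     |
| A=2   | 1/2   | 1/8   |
Distribution 1 (U, V):
Marginal P(U) (row sums):
  P(U=0) = 3/16 + 1/16 + 1/16 = 5/16
  P(U=1) = 1/4 + 3/16 + 1/8 = 9/16
  P(U=2) = 0 + 0 + 1/8 = 1/8
Marginal P(V) (column sums):
  P(V=0) = 3/16 + 1/4 + 0 = 7/16
  P(V=1) = 1/16 + 3/16 + 0 = 1/4
  P(V=2) = 1/16 + 1/8 + 1/8 = 5/16

H(U) = -[(5/16)·log₂(5/16) + (9/16)·log₂(9/16) + (1/8)·log₂(1/8)]
  = 0.5244 + 0.4669 + 0.3750
  = 1.3663 bits
H(V) = -[(7/16)·log₂(7/16) + (1/4)·log₂(1/4) + (5/16)·log₂(5/16)]
  = 0.5218 + 0.5000 + 0.5244
  = 1.5462 bits
H(U,V) = -[(3/16)·log₂(3/16) + (1/16)·log₂(1/16) + (1/16)·log₂(1/16) + (1/4)·log₂(1/4) + (3/16)·log₂(3/16) + (1/8)·log₂(1/8) + (1/8)·log₂(1/8)]
  = 0.4528 + 0.2500 + 0.2500 + 0.5000 + 0.4528 + 0.3750 + 0.3750
  = 2.6556 bits

I(U;V) = H(U) + H(V) - H(U,V)
  = 1.3663 + 1.5462 - 2.6556
  = 0.2569 bits

Distribution 2 (A, B):
Marginal P(A) (row sums):
  P(A=0) = 0 + 1/8 = 1/8
  P(A=1) = 1/4 + 0 = 1/4
  P(A=2) = 1/2 + 1/8 = 5/8
Marginal P(B) (column sums):
  P(B=0) = 0 + 1/4 + 1/2 = 3/4
  P(B=1) = 1/8 + 0 + 1/8 = 1/4

H(A) = -[(1/8)·log₂(1/8) + (1/4)·log₂(1/4) + (5/8)·log₂(5/8)]
  = 0.3750 + 0.5000 + 0.4238
  = 1.2988 bits
H(B) = -[(3/4)·log₂(3/4) + (1/4)·log₂(1/4)]
  = 0.3113 + 0.5000
  = 0.8113 bits
H(A,B) = -[(1/8)·log₂(1/8) + (1/4)·log₂(1/4) + (1/2)·log₂(1/2) + (1/8)·log₂(1/8)]
  = 0.3750 + 0.5000 + 0.5000 + 0.3750
  = 1.7500 bits

I(A;B) = H(A) + H(B) - H(A,B)
  = 1.2988 + 0.8113 - 1.7500
  = 0.3601 bits

I(A;B) = 0.3601 bits > I(U;V) = 0.2569 bits, so (A, B) has the higher mutual information (stronger dependence).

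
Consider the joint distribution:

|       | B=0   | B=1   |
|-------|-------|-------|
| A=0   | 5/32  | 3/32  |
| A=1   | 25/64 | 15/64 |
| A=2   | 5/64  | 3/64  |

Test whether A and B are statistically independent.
Marginal P(A) (row sums):
  P(A=0) = 5/32 + 3/32 = 1/4
  P(A=1) = 25/64 + 15/64 = 5/8
  P(A=2) = 5/64 + 3/64 = 1/8
Marginal P(B) (column sums):
  P(B=0) = 5/32 + 25/64 + 5/64 = 5/8
  P(B=1) = 3/32 + 15/64 + 3/64 = 3/8

A and B are independent iff P(A=i,B=j) = P(A=i)·P(B=j) for every cell.
  P(A=0)·P(B=0) = 1/4 × 5/8 = 5/32 = P(A=0,B=0) ✓
  P(A=0)·P(B=1) = 1/4 × 3/8 = 3/32 = P(A=0,B=1) ✓
  P(A=1)·P(B=0) = 5/8 × 5/8 = 25/64 = P(A=1,B=0) ✓
  P(A=1)·P(B=1) = 5/8 × 3/8 = 15/64 = P(A=1,B=1) ✓
  P(A=2)·P(B=0) = 1/8 × 5/8 = 5/64 = P(A=2,B=0) ✓
  P(A=2)·P(B=1) = 1/8 × 3/8 = 3/64 = P(A=2,B=1) ✓

Yes, A and B are independent: every cell factors, so I(A;B) = 0 bits.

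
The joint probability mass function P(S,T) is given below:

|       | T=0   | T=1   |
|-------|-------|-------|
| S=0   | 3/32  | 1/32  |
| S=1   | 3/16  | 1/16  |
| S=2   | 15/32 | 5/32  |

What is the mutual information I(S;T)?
Marginal P(S) (row sums):
  P(S=0) = 3/32 + 1/32 = 1/8
  P(S=1) = 3/16 + 1/16 = 1/4
  P(S=2) = 15/32 + 5/32 = 5/8
Marginal P(T) (column sums):
  P(T=0) = 3/32 + 3/16 + 15/32 = 3/4
  P(T=1) = 1/32 + 1/16 + 5/32 = 1/4

H(S) = -[(1/8)·log₂(1/8) + (1/4)·log₂(1/4) + (5/8)·log₂(5/8)]
  = 0.3750 + 0.5000 + 0.4238
  = 1.2988 bits
H(T) = -[(3/4)·log₂(3/4) + (1/4)·log₂(1/4)]
  = 0.3113 + 0.5000
  = 0.8113 bits
H(S,T) = -[(3/32)·log₂(3/32) + (1/32)·log₂(1/32) + (3/16)·log₂(3/16) + (1/16)·log₂(1/16) + (15/32)·log₂(15/32) + (5/32)·log₂(5/32)]
  = 0.3202 + 0.1563 + 0.4528 + 0.2500 + 0.5124 + 0.4184
  = 2.1101 bits

I(S;T) = H(S) + H(T) - H(S,T)
  = 1.2988 + 0.8113 - 2.1101
  = 0.0000 bits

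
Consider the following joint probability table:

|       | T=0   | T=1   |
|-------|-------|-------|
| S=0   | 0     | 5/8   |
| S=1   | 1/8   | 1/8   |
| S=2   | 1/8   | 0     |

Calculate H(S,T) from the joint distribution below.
H(S,T) = -Σ P(S,T) log₂ P(S,T), summed over the non-zero cells:
H(S,T) = -[(5/8)·log₂(5/8) + (1/8)·log₂(1/8) + (1/8)·log₂(1/8) + (1/8)·log₂(1/8)]
  = 0.4238 + 0.3750 + 0.3750 + 0.3750
  = 1.5488 bits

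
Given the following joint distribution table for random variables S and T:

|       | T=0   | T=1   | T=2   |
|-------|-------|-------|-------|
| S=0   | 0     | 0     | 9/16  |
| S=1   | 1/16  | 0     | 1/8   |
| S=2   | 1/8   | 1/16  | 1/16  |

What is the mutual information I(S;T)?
Marginal P(S) (row sums):
  P(S=0) = 0 + 0 + 9/16 = 9/16
  P(S=1) = 1/16 + 0 + 1/8 = 3/16
  P(S=2) = 1/8 + 1/16 + 1/16 = 1/4
Marginal P(T) (column sums):
  P(T=0) = 0 + 1/16 + 1/8 = 3/16
  P(T=1) = 0 + 0 + 1/16 = 1/16
  P(T=2) = 9/16 + 1/8 + 1/16 = 3/4

H(S) = -[(9/16)·log₂(9/16) + (3/16)·log₂(3/16) + (1/4)·log₂(1/4)]
  = 0.4669 + 0.4528 + 0.5000
  = 1.4197 bits
H(T) = -[(3/16)·log₂(3/16) + (1/16)·log₂(1/16) + (3/4)·log₂(3/4)]
  = 0.4528 + 0.2500 + 0.3113
  = 1.0141 bits
H(S,T) = -[(9/16)·log₂(9/16) + (1/16)·log₂(1/16) + (1/8)·log₂(1/8) + (1/8)·log₂(1/8) + (1/16)·log₂(1/16) + (1/16)·log₂(1/16)]
  = 0.4669 + 0.2500 + 0.3750 + 0.3750 + 0.2500 + 0.2500
  = 1.9669 bits

I(S;T) = H(S) + H(T) - H(S,T)
  = 1.4197 + 1.0141 - 1.9669
  = 0.4669 bits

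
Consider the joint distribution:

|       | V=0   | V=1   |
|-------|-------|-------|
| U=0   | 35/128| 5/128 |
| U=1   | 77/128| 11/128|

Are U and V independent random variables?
Marginal P(U) (row sums):
  P(U=0) = 35/128 + 5/128 = 5/16
  P(U=1) = 77/128 + 11/128 = 11/16
Marginal P(V) (column sums):
  P(V=0) = 35/128 + 77/128 = 7/8
  P(V=1) = 5/128 + 11/128 = 1/8

U and V are independent iff P(U=i,V=j) = P(U=i)·P(V=j) for every cell.
  P(U=0)·P(V=0) = 5/16 × 7/8 = 35/128 = P(U=0,V=0) ✓
  P(U=0)·P(V=1) = 5/16 × 1/8 = 5/128 = P(U=0,V=1) ✓
  P(U=1)·P(V=0) = 11/16 × 7/8 = 77/128 = P(U=1,V=0) ✓
  P(U=1)·P(V=1) = 11/16 × 1/8 = 11/128 = P(U=1,V=1) ✓

Yes, U and V are independent: every cell factors, so I(U;V) = 0 bits.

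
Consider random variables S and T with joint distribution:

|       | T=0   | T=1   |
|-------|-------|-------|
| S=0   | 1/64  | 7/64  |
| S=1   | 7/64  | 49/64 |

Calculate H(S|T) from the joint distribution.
Marginal P(T) (column sums):
  P(T=0) = 1/64 + 7/64 = 1/8
  P(T=1) = 7/64 + 49/64 = 7/8

H(S|T) = -Σ P(S,T)·log₂ P(S|T), where P(S|T) = P(S,T) / P(T)
  (S=0,T=0): P(S|T) = (1/64)/(1/8) = 1/8;  -(1/64)·log₂(1/8) = 0.0469
  (S=0,T=1): P(S|T) = (7/64)/(7/8) = 1/8;  -(7/64)·log₂(1/8) = 0.3281
  (S=1,T=0): P(S|T) = (7/64)/(1/8) = 7/8;  -(7/64)·log₂(7/8) = 0.0211
  (S=1,T=1): P(S|T) = (49/64)/(7/8) = 7/8;  -(49/64)·log₂(7/8) = 0.1475
H(S|T) = 0.0469 + 0.3281 + 0.0211 + 0.1475
  = 0.5436 bits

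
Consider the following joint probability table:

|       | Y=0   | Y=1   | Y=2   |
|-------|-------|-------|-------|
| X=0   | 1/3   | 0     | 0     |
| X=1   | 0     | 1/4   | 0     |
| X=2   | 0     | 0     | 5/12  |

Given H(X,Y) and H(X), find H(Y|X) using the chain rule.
From the chain rule: H(X,Y) = H(X) + H(Y|X)
Therefore: H(Y|X) = H(X,Y) - H(X)

H(X,Y) = -[(1/3)·log₂(1/3) + (1/4)·log₂(1/4) + (5/12)·log₂(5/12)]
  = 0.5283 + 0.5000 + 0.5263
  = 1.5546 bits
Marginal P(X) (row sums):
  P(X=0) = 1/3 + 0 + 0 = 1/3
  P(X=1) = 0 + 1/4 + 0 = 1/4
  P(X=2) = 0 + 0 + 5/12 = 5/12
H(X) = -[(1/3)·log₂(1/3) + (1/4)·log₂(1/4) + (5/12)·log₂(5/12)]
  = 0.5283 + 0.5000 + 0.5263
  = 1.5546 bits

H(Y|X) = 1.5546 - 1.5546 = 0.0000 bits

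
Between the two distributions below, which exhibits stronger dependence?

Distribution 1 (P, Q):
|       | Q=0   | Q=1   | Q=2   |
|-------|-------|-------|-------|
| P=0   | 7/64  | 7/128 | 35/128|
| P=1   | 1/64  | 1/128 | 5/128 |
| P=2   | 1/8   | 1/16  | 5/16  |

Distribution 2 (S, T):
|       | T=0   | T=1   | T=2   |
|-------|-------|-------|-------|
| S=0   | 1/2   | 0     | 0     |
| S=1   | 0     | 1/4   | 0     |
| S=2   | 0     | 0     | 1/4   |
Distribution 1 (P, Q):
Marginal P(P) (row sums):
  P(P=0) = 7/64 + 7/128 + 35/128 = 7/16
  P(P=1) = 1/64 + 1/128 + 5/128 = 1/16
  P(P=2) = 1/8 + 1/16 + 5/16 = 1/2
Marginal P(Q) (column sums):
  P(Q=0) = 7/64 + 1/64 + 1/8 = 1/4
  P(Q=1) = 7/128 + 1/128 + 1/16 = 1/8
  P(Q=2) = 35/128 + 5/128 + 5/16 = 5/8

H(P) = -[(7/16)·log₂(7/16) + (1/16)·log₂(1/16) + (1/2)·log₂(1/2)]
  = 0.5218 + 0.2500 + 0.5000
  = 1.2718 bits
H(Q) = -[(1/4)·log₂(1/4) + (1/8)·log₂(1/8) + (5/8)·log₂(5/8)]
  = 0.5000 + 0.3750 + 0.4238
  = 1.2988 bits
H(P,Q) = -[(7/64)·log₂(7/64) + (7/128)·log₂(7/128) + (35/128)·log₂(35/128) + (1/64)·log₂(1/64) + (1/128)·log₂(1/128) + (5/128)·log₂(5/128) + (1/8)·log₂(1/8) + (1/16)·log₂(1/16) + (5/16)·log₂(5/16)]
  = 0.3492 + 0.2293 + 0.5115 + 0.0938 + 0.0547 + 0.1827 + 0.3750 + 0.2500 + 0.5244
  = 2.5706 bits

I(P;Q) = H(P) + H(Q) - H(P,Q)
  = 1.2718 + 1.2988 - 2.5706
  = 0.0000 bits

Distribution 2 (S, T):
Marginal P(S) (row sums):
  P(S=0) = 1/2 + 0 + 0 = 1/2
  P(S=1) = 0 + 1/4 + 0 = 1/4
  P(S=2) = 0 + 0 + 1/4 = 1/4
Marginal P(T) (column sums):
  P(T=0) = 1/2 + 0 + 0 = 1/2
  P(T=1) = 0 + 1/4 + 0 = 1/4
  P(T=2) = 0 + 0 + 1/4 = 1/4

H(S) = -[(1/2)·log₂(1/2) + (1/4)·log₂(1/4) + (1/4)·log₂(1/4)]
  = 0.5000 + 0.5000 + 0.5000
  = 1.5000 bits
H(T) = -[(1/2)·log₂(1/2) + (1/4)·log₂(1/4) + (1/4)·log₂(1/4)]
  = 0.5000 + 0.5000 + 0.5000
  = 1.5000 bits
H(S,T) = -[(1/2)·log₂(1/2) + (1/4)·log₂(1/4) + (1/4)·log₂(1/4)]
  = 0.5000 + 0.5000 + 0.5000
  = 1.5000 bits

I(S;T) = H(S) + H(T) - H(S,T)
  = 1.5000 + 1.5000 - 1.5000
  = 1.5000 bits

I(S;T) = 1.5000 bits > I(P;Q) = 0.0000 bits, so (S, T) has the higher mutual information (stronger dependence).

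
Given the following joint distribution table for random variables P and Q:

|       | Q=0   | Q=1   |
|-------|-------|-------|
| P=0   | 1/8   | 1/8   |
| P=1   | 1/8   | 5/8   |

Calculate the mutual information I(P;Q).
Marginal P(P) (row sums):
  P(P=0) = 1/8 + 1/8 = 1/4
  P(P=1) = 1/8 + 5/8 = 3/4
Marginal P(Q) (column sums):
  P(Q=0) = 1/8 + 1/8 = 1/4
  P(Q=1) = 1/8 + 5/8 = 3/4

H(P) = -[(1/4)·log₂(1/4) + (3/4)·log₂(3/4)]
  = 0.5000 + 0.3113
  = 0.8113 bits
H(Q) = -[(1/4)·log₂(1/4) + (3/4)·log₂(3/4)]
  = 0.5000 + 0.3113
  = 0.8113 bits
H(P,Q) = -[(1/8)·log₂(1/8) + (1/8)·log₂(1/8) + (1/8)·log₂(1/8) + (5/8)·log₂(5/8)]
  = 0.3750 + 0.3750 + 0.3750 + 0.4238
  = 1.5488 bits

I(P;Q) = H(P) + H(Q) - H(P,Q)
  = 0.8113 + 0.8113 - 1.5488
  = 0.0738 bits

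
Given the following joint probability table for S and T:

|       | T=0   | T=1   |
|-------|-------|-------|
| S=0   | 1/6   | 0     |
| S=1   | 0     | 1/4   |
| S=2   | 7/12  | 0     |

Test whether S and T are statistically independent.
Marginal P(S) (row sums):
  P(S=0) = 1/6 + 0 = 1/6
  P(S=1) = 0 + 1/4 = 1/4
  P(S=2) = 7/12 + 0 = 7/12
Marginal P(T) (column sums):
  P(T=0) = 1/6 + 0 + 7/12 = 3/4
  P(T=1) = 0 + 1/4 + 0 = 1/4

S and T are independent iff P(S=i,T=j) = P(S=i)·P(T=j) for every cell.
  P(S=0)·P(T=0) = 1/6 × 3/4 = 1/8, but P(S=0,T=0) = 1/6 ✗

No, S and T are not independent. Quantitatively, I(S;T) > 0:

H(S) = -[(1/6)·log₂(1/6) + (1/4)·log₂(1/4) + (7/12)·log₂(7/12)]
  = 0.4308 + 0.5000 + 0.4536
  = 1.3844 bits
H(T) = -[(3/4)·log₂(3/4) + (1/4)·log₂(1/4)]
  = 0.3113 + 0.5000
  = 0.8113 bits
H(S,T) = -[(1/6)·log₂(1/6) + (1/4)·log₂(1/4) + (7/12)·log₂(7/12)]
  = 0.4308 + 0.5000 + 0.4536
  = 1.3844 bits
I(S;T) = H(S) + H(T) - H(S,T) = 1.3844 + 0.8113 - 1.3844 = 0.8113 bits > 0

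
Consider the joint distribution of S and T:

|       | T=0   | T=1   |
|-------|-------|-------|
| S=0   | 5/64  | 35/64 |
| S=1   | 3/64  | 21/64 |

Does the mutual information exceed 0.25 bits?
Marginal P(S) (row sums):
  P(S=0) = 5/64 + 35/64 = 5/8
  P(S=1) = 3/64 + 21/64 = 3/8
Marginal P(T) (column sums):
  P(T=0) = 5/64 + 3/64 = 1/8
  P(T=1) = 35/64 + 21/64 = 7/8

H(S) = -[(5/8)·log₂(5/8) + (3/8)·log₂(3/8)]
  = 0.4238 + 0.5306
  = 0.9544 bits
H(T) = -[(1/8)·log₂(1/8) + (7/8)·log₂(7/8)]
  = 0.3750 + 0.1686
  = 0.5436 bits
H(S,T) = -[(5/64)·log₂(5/64) + (35/64)·log₂(35/64) + (3/64)·log₂(3/64) + (21/64)·log₂(21/64)]
  = 0.2873 + 0.4762 + 0.2070 + 0.5275
  = 1.4980 bits

I(S;T) = H(S) + H(T) - H(S,T)
  = 0.9544 + 0.5436 - 1.4980
  = 0.0000 bits

No. I(S;T) = 0.0000 bits, which is ≤ 0.25 bits.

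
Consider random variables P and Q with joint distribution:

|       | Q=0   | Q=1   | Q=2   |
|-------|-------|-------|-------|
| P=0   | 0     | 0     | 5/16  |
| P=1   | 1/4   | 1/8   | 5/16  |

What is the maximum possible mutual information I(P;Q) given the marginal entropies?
The upper bound on mutual information is I(P;Q) ≤ min(H(P), H(Q)).

Marginal P(P) (row sums):
  P(P=0) = 0 + 0 + 5/16 = 5/16
  P(P=1) = 1/4 + 1/8 + 5/16 = 11/16
Marginal P(Q) (column sums):
  P(Q=0) = 0 + 1/4 = 1/4
  P(Q=1) = 0 + 1/8 = 1/8
  P(Q=2) = 5/16 + 5/16 = 5/8

H(P) = -[(5/16)·log₂(5/16) + (11/16)·log₂(11/16)]
  = 0.5244 + 0.3716
  = 0.8960 bits
H(Q) = -[(1/4)·log₂(1/4) + (1/8)·log₂(1/8) + (5/8)·log₂(5/8)]
  = 0.5000 + 0.3750 + 0.4238
  = 1.2988 bits

Maximum possible I(P;Q) = min(0.8960, 1.2988) = 0.8960 bits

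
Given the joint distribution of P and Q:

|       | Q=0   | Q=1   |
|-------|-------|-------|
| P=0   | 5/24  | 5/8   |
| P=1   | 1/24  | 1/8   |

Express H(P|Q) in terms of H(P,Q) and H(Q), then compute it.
H(P|Q) = H(P,Q) - H(Q)

Marginal P(Q) (column sums):
  P(Q=0) = 5/24 + 1/24 = 1/4
  P(Q=1) = 5/8 + 1/8 = 3/4

H(P,Q) = -[(5/24)·log₂(5/24) + (5/8)·log₂(5/8) + (1/24)·log₂(1/24) + (1/8)·log₂(1/8)]
  = 0.4715 + 0.4238 + 0.1910 + 0.3750
  = 1.4613 bits
H(Q) = -[(1/4)·log₂(1/4) + (3/4)·log₂(3/4)]
  = 0.5000 + 0.3113
  = 0.8113 bits

H(P|Q) = 1.4613 - 0.8113 = 0.6500 bits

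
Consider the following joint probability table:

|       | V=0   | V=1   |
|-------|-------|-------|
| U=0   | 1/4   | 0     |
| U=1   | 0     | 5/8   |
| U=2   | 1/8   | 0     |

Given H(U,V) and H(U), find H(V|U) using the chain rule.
From the chain rule: H(U,V) = H(U) + H(V|U)
Therefore: H(V|U) = H(U,V) - H(U)

H(U,V) = -[(1/4)·log₂(1/4) + (5/8)·log₂(5/8) + (1/8)·log₂(1/8)]
  = 0.5000 + 0.4238 + 0.3750
  = 1.2988 bits
Marginal P(U) (row sums):
  P(U=0) = 1/4 + 0 = 1/4
  P(U=1) = 0 + 5/8 = 5/8
  P(U=2) = 1/8 + 0 = 1/8
H(U) = -[(1/4)·log₂(1/4) + (5/8)·log₂(5/8) + (1/8)·log₂(1/8)]
  = 0.5000 + 0.4238 + 0.3750
  = 1.2988 bits

H(V|U) = 1.2988 - 1.2988 = 0.0000 bits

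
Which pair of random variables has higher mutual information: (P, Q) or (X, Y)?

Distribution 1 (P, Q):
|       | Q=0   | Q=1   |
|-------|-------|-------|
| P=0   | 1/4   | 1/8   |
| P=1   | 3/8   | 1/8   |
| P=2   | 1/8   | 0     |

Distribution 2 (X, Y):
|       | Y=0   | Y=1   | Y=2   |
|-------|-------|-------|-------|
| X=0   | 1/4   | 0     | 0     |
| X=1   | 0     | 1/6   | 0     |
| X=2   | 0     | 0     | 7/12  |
Distribution 1 (P, Q):
Marginal P(P) (row sums):
  P(P=0) = 1/4 + 1/8 = 3/8
  P(P=1) = 3/8 + 1/8 = 1/2
  P(P=2) = 1/8 + 0 = 1/8
Marginal P(Q) (column sums):
  P(Q=0) = 1/4 + 3/8 + 1/8 = 3/4
  P(Q=1) = 1/8 + 1/8 + 0 = 1/4

H(P) = -[(3/8)·log₂(3/8) + (1/2)·log₂(1/2) + (1/8)·log₂(1/8)]
  = 0.5306 + 0.5000 + 0.3750
  = 1.4056 bits
H(Q) = -[(3/4)·log₂(3/4) + (1/4)·log₂(1/4)]
  = 0.3113 + 0.5000
  = 0.8113 bits
H(P,Q) = -[(1/4)·log₂(1/4) + (1/8)·log₂(1/8) + (3/8)·log₂(3/8) + (1/8)·log₂(1/8) + (1/8)·log₂(1/8)]
  = 0.5000 + 0.3750 + 0.5306 + 0.3750 + 0.3750
  = 2.1556 bits

I(P;Q) = H(P) + H(Q) - H(P,Q)
  = 1.4056 + 0.8113 - 2.1556
  = 0.0613 bits

Distribution 2 (X, Y):
Marginal P(X) (row sums):
  P(X=0) = 1/4 + 0 + 0 = 1/4
  P(X=1) = 0 + 1/6 + 0 = 1/6
  P(X=2) = 0 + 0 + 7/12 = 7/12
Marginal P(Y) (column sums):
  P(Y=0) = 1/4 + 0 + 0 = 1/4
  P(Y=1) = 0 + 1/6 + 0 = 1/6
  P(Y=2) = 0 + 0 + 7/12 = 7/12

H(X) = -[(1/4)·log₂(1/4) + (1/6)·log₂(1/6) + (7/12)·log₂(7/12)]
  = 0.5000 + 0.4308 + 0.4536
  = 1.3844 bits
H(Y) = -[(1/4)·log₂(1/4) + (1/6)·log₂(1/6) + (7/12)·log₂(7/12)]
  = 0.5000 + 0.4308 + 0.4536
  = 1.3844 bits
H(X,Y) = -[(1/4)·log₂(1/4) + (1/6)·log₂(1/6) + (7/12)·log₂(7/12)]
  = 0.5000 + 0.4308 + 0.4536
  = 1.3844 bits

I(X;Y) = H(X) + H(Y) - H(X,Y)
  = 1.3844 + 1.3844 - 1.3844
  = 1.3844 bits

I(X;Y) = 1.3844 bits > I(P;Q) = 0.0613 bits, so (X, Y) has the higher mutual information (stronger dependence).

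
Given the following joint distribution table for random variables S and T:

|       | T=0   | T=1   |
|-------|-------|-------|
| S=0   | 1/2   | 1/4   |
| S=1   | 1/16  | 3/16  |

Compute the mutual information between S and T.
Marginal P(S) (row sums):
  P(S=0) = 1/2 + 1/4 = 3/4
  P(S=1) = 1/16 + 3/16 = 1/4
Marginal P(T) (column sums):
  P(T=0) = 1/2 + 1/16 = 9/16
  P(T=1) = 1/4 + 3/16 = 7/16

H(S) = -[(3/4)·log₂(3/4) + (1/4)·log₂(1/4)]
  = 0.3113 + 0.5000
  = 0.8113 bits
H(T) = -[(9/16)·log₂(9/16) + (7/16)·log₂(7/16)]
  = 0.4669 + 0.5218
  = 0.9887 bits
H(S,T) = -[(1/2)·log₂(1/2) + (1/4)·log₂(1/4) + (1/16)·log₂(1/16) + (3/16)·log₂(3/16)]
  = 0.5000 + 0.5000 + 0.2500 + 0.4528
  = 1.7028 bits

I(S;T) = H(S) + H(T) - H(S,T)
  = 0.8113 + 0.9887 - 1.7028
  = 0.0972 bits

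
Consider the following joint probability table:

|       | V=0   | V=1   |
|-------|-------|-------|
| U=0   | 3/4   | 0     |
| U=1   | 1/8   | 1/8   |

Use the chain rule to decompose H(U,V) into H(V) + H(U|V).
By the chain rule: H(U,V) = H(V) + H(U|V)

Marginal P(V) (column sums):
  P(V=0) = 3/4 + 1/8 = 7/8
  P(V=1) = 0 + 1/8 = 1/8
H(V) = -[(7/8)·log₂(7/8) + (1/8)·log₂(1/8)]
  = 0.1686 + 0.3750
  = 0.5436 bits
H(U|V) = -Σ P(U,V)·log₂ P(U|V), where P(U|V) = P(U,V) / P(V)
  (cells with P(U,V) = 0 contribute 0)
  (U=0,V=0): P(U|V) = (3/4)/(7/8) = 6/7;  -(3/4)·log₂(6/7) = 0.1668
  (U=1,V=0): P(U|V) = (1/8)/(7/8) = 1/7;  -(1/8)·log₂(1/7) = 0.3509
  (U=1,V=1): P(U|V) = (1/8)/(1/8) = 1;  -(1/8)·log₂(1) = 0.0000
H(U|V) = 0.1668 + 0.3509 + 0.0000
  = 0.5177 bits

H(U,V) = H(V) + H(U|V) = 0.5436 + 0.5177 = 1.0613 bits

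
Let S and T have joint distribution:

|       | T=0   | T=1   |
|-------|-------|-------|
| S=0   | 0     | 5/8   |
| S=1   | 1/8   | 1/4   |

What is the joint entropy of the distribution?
H(S,T) = -Σ P(S,T) log₂ P(S,T), summed over the non-zero cells:
H(S,T) = -[(5/8)·log₂(5/8) + (1/8)·log₂(1/8) + (1/4)·log₂(1/4)]
  = 0.4238 + 0.3750 + 0.5000
  = 1.2988 bits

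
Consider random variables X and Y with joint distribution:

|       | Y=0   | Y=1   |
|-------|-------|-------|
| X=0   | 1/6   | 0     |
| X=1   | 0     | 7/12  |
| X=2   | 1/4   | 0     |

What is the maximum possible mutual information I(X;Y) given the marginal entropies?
The upper bound on mutual information is I(X;Y) ≤ min(H(X), H(Y)).

Marginal P(X) (row sums):
  P(X=0) = 1/6 + 0 = 1/6
  P(X=1) = 0 + 7/12 = 7/12
  P(X=2) = 1/4 + 0 = 1/4
Marginal P(Y) (column sums):
  P(Y=0) = 1/6 + 0 + 1/4 = 5/12
  P(Y=1) = 0 + 7/12 + 0 = 7/12

H(X) = -[(1/6)·log₂(1/6) + (7/12)·log₂(7/12) + (1/4)·log₂(1/4)]
  = 0.4308 + 0.4536 + 0.5000
  = 1.3844 bits
H(Y) = -[(5/12)·log₂(5/12) + (7/12)·log₂(7/12)]
  = 0.5263 + 0.4536
  = 0.9799 bits

Maximum possible I(X;Y) = min(1.3844, 0.9799) = 0.9799 bits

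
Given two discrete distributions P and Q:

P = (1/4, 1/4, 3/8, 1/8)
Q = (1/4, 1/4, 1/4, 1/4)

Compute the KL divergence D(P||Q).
D(P||Q) = Σ P(i) log₂(P(i)/Q(i))
  i=0: (1/4) × log₂((1/4)/(1/4)) = (1/4) × log₂(1) = 0.0000
  i=1: (1/4) × log₂((1/4)/(1/4)) = (1/4) × log₂(1) = 0.0000
  i=2: (3/8) × log₂((3/8)/(1/4)) = (3/8) × log₂(3/2) = 0.2194
  i=3: (1/8) × log₂((1/8)/(1/4)) = (1/8) × log₂(1/2) = -0.1250
D(P||Q) = 0.0000 + 0.0000 + 0.2194 - 0.1250
  = 0.0944 bits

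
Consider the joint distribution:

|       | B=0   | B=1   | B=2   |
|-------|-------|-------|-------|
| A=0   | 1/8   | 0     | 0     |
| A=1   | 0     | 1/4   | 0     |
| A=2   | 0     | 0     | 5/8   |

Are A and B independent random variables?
Marginal P(A) (row sums):
  P(A=0) = 1/8 + 0 + 0 = 1/8
  P(A=1) = 0 + 1/4 + 0 = 1/4
  P(A=2) = 0 + 0 + 5/8 = 5/8
Marginal P(B) (column sums):
  P(B=0) = 1/8 + 0 + 0 = 1/8
  P(B=1) = 0 + 1/4 + 0 = 1/4
  P(B=2) = 0 + 0 + 5/8 = 5/8

A and B are independent iff P(A=i,B=j) = P(A=i)·P(B=j) for every cell.
  P(A=0)·P(B=0) = 1/8 × 1/8 = 1/64, but P(A=0,B=0) = 1/8 ✗

No, A and B are not independent. Quantitatively, I(A;B) > 0:

H(A) = -[(1/8)·log₂(1/8) + (1/4)·log₂(1/4) + (5/8)·log₂(5/8)]
  = 0.3750 + 0.5000 + 0.4238
  = 1.2988 bits
H(B) = -[(1/8)·log₂(1/8) + (1/4)·log₂(1/4) + (5/8)·log₂(5/8)]
  = 0.3750 + 0.5000 + 0.4238
  = 1.2988 bits
H(A,B) = -[(1/8)·log₂(1/8) + (1/4)·log₂(1/4) + (5/8)·log₂(5/8)]
  = 0.3750 + 0.5000 + 0.4238
  = 1.2988 bits
I(A;B) = H(A) + H(B) - H(A,B) = 1.2988 + 1.2988 - 1.2988 = 1.2988 bits > 0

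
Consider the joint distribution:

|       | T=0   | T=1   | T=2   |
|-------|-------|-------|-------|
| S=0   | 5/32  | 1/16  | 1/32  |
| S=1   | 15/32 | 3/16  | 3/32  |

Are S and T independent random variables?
Marginal P(S) (row sums):
  P(S=0) = 5/32 + 1/16 + 1/32 = 1/4
  P(S=1) = 15/32 + 3/16 + 3/32 = 3/4
Marginal P(T) (column sums):
  P(T=0) = 5/32 + 15/32 = 5/8
  P(T=1) = 1/16 + 3/16 = 1/4
  P(T=2) = 1/32 + 3/32 = 1/8

S and T are independent iff P(S=i,T=j) = P(S=i)·P(T=j) for every cell.
  P(S=0)·P(T=0) = 1/4 × 5/8 = 5/32 = P(S=0,T=0) ✓
  P(S=0)·P(T=1) = 1/4 × 1/4 = 1/16 = P(S=0,T=1) ✓
  P(S=0)·P(T=2) = 1/4 × 1/8 = 1/32 = P(S=0,T=2) ✓
  P(S=1)·P(T=0) = 3/4 × 5/8 = 15/32 = P(S=1,T=0) ✓
  P(S=1)·P(T=1) = 3/4 × 1/4 = 3/16 = P(S=1,T=1) ✓
  P(S=1)·P(T=2) = 3/4 × 1/8 = 3/32 = P(S=1,T=2) ✓

Yes, S and T are independent: every cell factors, so I(S;T) = 0 bits.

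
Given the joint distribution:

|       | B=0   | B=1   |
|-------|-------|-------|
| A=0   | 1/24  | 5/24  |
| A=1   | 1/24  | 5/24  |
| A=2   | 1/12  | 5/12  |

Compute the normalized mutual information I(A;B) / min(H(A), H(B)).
Marginal P(A) (row sums):
  P(A=0) = 1/24 + 5/24 = 1/4
  P(A=1) = 1/24 + 5/24 = 1/4
  P(A=2) = 1/12 + 5/12 = 1/2
Marginal P(B) (column sums):
  P(B=0) = 1/24 + 1/24 + 1/12 = 1/6
  P(B=1) = 5/24 + 5/24 + 5/12 = 5/6

H(A) = -[(1/4)·log₂(1/4) + (1/4)·log₂(1/4) + (1/2)·log₂(1/2)]
  = 0.5000 + 0.5000 + 0.5000
  = 1.5000 bits
H(B) = -[(1/6)·log₂(1/6) + (5/6)·log₂(5/6)]
  = 0.4308 + 0.2192
  = 0.6500 bits
H(A,B) = -[(1/24)·log₂(1/24) + (5/24)·log₂(5/24) + (1/24)·log₂(1/24) + (5/24)·log₂(5/24) + (1/12)·log₂(1/12) + (5/12)·log₂(5/12)]
  = 0.1910 + 0.4715 + 0.1910 + 0.4715 + 0.2987 + 0.5263
  = 2.1500 bits

I(A;B) = H(A) + H(B) - H(A,B)
  = 1.5000 + 0.6500 - 2.1500
  = 0.0000 bits

min(H(A), H(B)) = min(1.5000, 0.6500) = 0.6500 bits
Normalized MI = 0.0000 / 0.6500 = 0.0000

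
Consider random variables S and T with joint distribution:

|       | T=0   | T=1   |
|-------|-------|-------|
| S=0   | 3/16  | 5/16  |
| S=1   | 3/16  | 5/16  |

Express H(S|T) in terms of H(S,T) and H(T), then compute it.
H(S|T) = H(S,T) - H(T)

Marginal P(T) (column sums):
  P(T=0) = 3/16 + 3/16 = 3/8
  P(T=1) = 5/16 + 5/16 = 5/8

H(S,T) = -[(3/16)·log₂(3/16) + (5/16)·log₂(5/16) + (3/16)·log₂(3/16) + (5/16)·log₂(5/16)]
  = 0.4528 + 0.5244 + 0.4528 + 0.5244
  = 1.9544 bits
H(T) = -[(3/8)·log₂(3/8) + (5/8)·log₂(5/8)]
  = 0.5306 + 0.4238
  = 0.9544 bits

H(S|T) = 1.9544 - 0.9544 = 1.0000 bits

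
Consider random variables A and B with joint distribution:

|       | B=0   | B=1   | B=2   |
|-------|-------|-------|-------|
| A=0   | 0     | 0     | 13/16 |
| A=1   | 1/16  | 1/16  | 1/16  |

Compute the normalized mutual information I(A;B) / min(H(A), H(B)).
Marginal P(A) (row sums):
  P(A=0) = 0 + 0 + 13/16 = 13/16
  P(A=1) = 1/16 + 1/16 + 1/16 = 3/16
Marginal P(B) (column sums):
  P(B=0) = 0 + 1/16 = 1/16
  P(B=1) = 0 + 1/16 = 1/16
  P(B=2) = 13/16 + 1/16 = 7/8

H(A) = -[(13/16)·log₂(13/16) + (3/16)·log₂(3/16)]
  = 0.2434 + 0.4528
  = 0.6962 bits
H(B) = -[(1/16)·log₂(1/16) + (1/16)·log₂(1/16) + (7/8)·log₂(7/8)]
  = 0.2500 + 0.2500 + 0.1686
  = 0.6686 bits
H(A,B) = -[(13/16)·log₂(13/16) + (1/16)·log₂(1/16) + (1/16)·log₂(1/16) + (1/16)·log₂(1/16)]
  = 0.2434 + 0.2500 + 0.2500 + 0.2500
  = 0.9934 bits

I(A;B) = H(A) + H(B) - H(A,B)
  = 0.6962 + 0.6686 - 0.9934
  = 0.3714 bits

min(H(A), H(B)) = min(0.6962, 0.6686) = 0.6686 bits
Normalized MI = 0.3714 / 0.6686 = 0.5555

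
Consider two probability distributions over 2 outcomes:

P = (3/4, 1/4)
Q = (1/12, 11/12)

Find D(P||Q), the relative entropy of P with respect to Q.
D(P||Q) = Σ P(i) log₂(P(i)/Q(i))
  i=0: (3/4) × log₂((3/4)/(1/12)) = (3/4) × log₂(9) = 2.3774
  i=1: (1/4) × log₂((1/4)/(11/12)) = (1/4) × log₂(3/11) = -0.4686
D(P||Q) = 2.3774 - 0.4686
  = 1.9088 bits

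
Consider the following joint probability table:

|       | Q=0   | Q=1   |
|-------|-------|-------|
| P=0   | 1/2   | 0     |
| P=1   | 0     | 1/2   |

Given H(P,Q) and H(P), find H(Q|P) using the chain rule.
From the chain rule: H(P,Q) = H(P) + H(Q|P)
Therefore: H(Q|P) = H(P,Q) - H(P)

H(P,Q) = -[(1/2)·log₂(1/2) + (1/2)·log₂(1/2)]
  = 0.5000 + 0.5000
  = 1.0000 bits
Marginal P(P) (row sums):
  P(P=0) = 1/2 + 0 = 1/2
  P(P=1) = 0 + 1/2 = 1/2
H(P) = -[(1/2)·log₂(1/2) + (1/2)·log₂(1/2)]
  = 0.5000 + 0.5000
  = 1.0000 bits

H(Q|P) = 1.0000 - 1.0000 = 0.0000 bits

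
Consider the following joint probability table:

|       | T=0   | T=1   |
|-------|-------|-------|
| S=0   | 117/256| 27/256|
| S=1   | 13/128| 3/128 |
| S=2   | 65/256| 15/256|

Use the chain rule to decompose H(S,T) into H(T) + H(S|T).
By the chain rule: H(S,T) = H(T) + H(S|T)

Marginal P(T) (column sums):
  P(T=0) = 117/256 + 13/128 + 65/256 = 13/16
  P(T=1) = 27/256 + 3/128 + 15/256 = 3/16
H(T) = -[(13/16)·log₂(13/16) + (3/16)·log₂(3/16)]
  = 0.2434 + 0.4528
  = 0.6962 bits
H(S|T) = -Σ P(S,T)·log₂ P(S|T), where P(S|T) = P(S,T) / P(T)
  (S=0,T=0): P(S|T) = (117/256)/(13/16) = 9/16;  -(117/256)·log₂(9/16) = 0.3794
  (S=0,T=1): P(S|T) = (27/256)/(3/16) = 9/16;  -(27/256)·log₂(9/16) = 0.0875
  (S=1,T=0): P(S|T) = (13/128)/(13/16) = 1/8;  -(13/128)·log₂(1/8) = 0.3047
  (S=1,T=1): P(S|T) = (3/128)/(3/16) = 1/8;  -(3/128)·log₂(1/8) = 0.0703
  (S=2,T=0): P(S|T) = (65/256)/(13/16) = 5/16;  -(65/256)·log₂(5/16) = 0.4261
  (S=2,T=1): P(S|T) = (15/256)/(3/16) = 5/16;  -(15/256)·log₂(5/16) = 0.0983
H(S|T) = 0.3794 + 0.0875 + 0.3047 + 0.0703 + 0.4261 + 0.0983
  = 1.3663 bits

H(S,T) = H(T) + H(S|T) = 0.6962 + 1.3663 = 2.0625 bits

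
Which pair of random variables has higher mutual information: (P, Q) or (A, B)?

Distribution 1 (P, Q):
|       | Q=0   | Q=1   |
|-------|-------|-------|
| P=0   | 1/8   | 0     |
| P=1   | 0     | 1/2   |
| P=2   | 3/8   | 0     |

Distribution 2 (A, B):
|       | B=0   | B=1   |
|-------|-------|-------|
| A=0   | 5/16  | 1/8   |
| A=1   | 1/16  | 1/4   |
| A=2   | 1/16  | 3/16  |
Distribution 1 (P, Q):
Marginal P(P) (row sums):
  P(P=0) = 1/8 + 0 = 1/8
  P(P=1) = 0 + 1/2 = 1/2
  P(P=2) = 3/8 + 0 = 3/8
Marginal P(Q) (column sums):
  P(Q=0) = 1/8 + 0 + 3/8 = 1/2
  P(Q=1) = 0 + 1/2 + 0 = 1/2

H(P) = -[(1/8)·log₂(1/8) + (1/2)·log₂(1/2) + (3/8)·log₂(3/8)]
  = 0.3750 + 0.5000 + 0.5306
  = 1.4056 bits
H(Q) = -[(1/2)·log₂(1/2) + (1/2)·log₂(1/2)]
  = 0.5000 + 0.5000
  = 1.0000 bits
H(P,Q) = -[(1/8)·log₂(1/8) + (1/2)·log₂(1/2) + (3/8)·log₂(3/8)]
  = 0.3750 + 0.5000 + 0.5306
  = 1.4056 bits

I(P;Q) = H(P) + H(Q) - H(P,Q)
  = 1.4056 + 1.0000 - 1.4056
  = 1.0000 bits

Distribution 2 (A, B):
Marginal P(A) (row sums):
  P(A=0) = 5/16 + 1/8 = 7/16
  P(A=1) = 1/16 + 1/4 = 5/16
  P(A=2) = 1/16 + 3/16 = 1/4
Marginal P(B) (column sums):
  P(B=0) = 5/16 + 1/16 + 1/16 = 7/16
  P(B=1) = 1/8 + 1/4 + 3/16 = 9/16

H(A) = -[(7/16)·log₂(7/16) + (5/16)·log₂(5/16) + (1/4)·log₂(1/4)]
  = 0.5218 + 0.5244 + 0.5000
  = 1.5462 bits
H(B) = -[(7/16)·log₂(7/16) + (9/16)·log₂(9/16)]
  = 0.5218 + 0.4669
  = 0.9887 bits
H(A,B) = -[(5/16)·log₂(5/16) + (1/8)·log₂(1/8) + (1/16)·log₂(1/16) + (1/4)·log₂(1/4) + (1/16)·log₂(1/16) + (3/16)·log₂(3/16)]
  = 0.5244 + 0.3750 + 0.2500 + 0.5000 + 0.2500 + 0.4528
  = 2.3522 bits

I(A;B) = H(A) + H(B) - H(A,B)
  = 1.5462 + 0.9887 - 2.3522
  = 0.1827 bits

I(P;Q) = 1.0000 bits > I(A;B) = 0.1827 bits, so (P, Q) has the higher mutual information (stronger dependence).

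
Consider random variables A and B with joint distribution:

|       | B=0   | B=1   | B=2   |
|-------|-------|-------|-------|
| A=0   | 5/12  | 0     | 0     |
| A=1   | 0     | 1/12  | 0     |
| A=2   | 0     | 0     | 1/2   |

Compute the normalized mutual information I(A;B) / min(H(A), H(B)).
Marginal P(A) (row sums):
  P(A=0) = 5/12 + 0 + 0 = 5/12
  P(A=1) = 0 + 1/12 + 0 = 1/12
  P(A=2) = 0 + 0 + 1/2 = 1/2
Marginal P(B) (column sums):
  P(B=0) = 5/12 + 0 + 0 = 5/12
  P(B=1) = 0 + 1/12 + 0 = 1/12
  P(B=2) = 0 + 0 + 1/2 = 1/2

H(A) = -[(5/12)·log₂(5/12) + (1/12)·log₂(1/12) + (1/2)·log₂(1/2)]
  = 0.5263 + 0.2987 + 0.5000
  = 1.3250 bits
H(B) = -[(5/12)·log₂(5/12) + (1/12)·log₂(1/12) + (1/2)·log₂(1/2)]
  = 0.5263 + 0.2987 + 0.5000
  = 1.3250 bits
H(A,B) = -[(5/12)·log₂(5/12) + (1/12)·log₂(1/12) + (1/2)·log₂(1/2)]
  = 0.5263 + 0.2987 + 0.5000
  = 1.3250 bits

I(A;B) = H(A) + H(B) - H(A,B)
  = 1.3250 + 1.3250 - 1.3250
  = 1.3250 bits

min(H(A), H(B)) = min(1.3250, 1.3250) = 1.3250 bits
Normalized MI = 1.3250 / 1.3250 = 1.0000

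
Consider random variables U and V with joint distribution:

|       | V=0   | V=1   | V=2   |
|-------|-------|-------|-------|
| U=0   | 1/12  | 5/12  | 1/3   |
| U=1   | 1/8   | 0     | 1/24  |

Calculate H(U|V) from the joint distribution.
Marginal P(V) (column sums):
  P(V=0) = 1/12 + 1/8 = 5/24
  P(V=1) = 5/12 + 0 = 5/12
  P(V=2) = 1/3 + 1/24 = 3/8

H(U|V) = -Σ P(U,V)·log₂ P(U|V), where P(U|V) = P(U,V) / P(V)
  (cells with P(U,V) = 0 contribute 0)
  (U=0,V=0): P(U|V) = (1/12)/(5/24) = 2/5;  -(1/12)·log₂(2/5) = 0.1102
  (U=0,V=1): P(U|V) = (5/12)/(5/12) = 1;  -(5/12)·log₂(1) = 0.0000
  (U=0,V=2): P(U|V) = (1/3)/(3/8) = 8/9;  -(1/3)·log₂(8/9) = 0.0566
  (U=1,V=0): P(U|V) = (1/8)/(5/24) = 3/5;  -(1/8)·log₂(3/5) = 0.0921
  (U=1,V=2): P(U|V) = (1/24)/(3/8) = 1/9;  -(1/24)·log₂(1/9) = 0.1321
H(U|V) = 0.1102 + 0.0000 + 0.0566 + 0.0921 + 0.1321
  = 0.3910 bits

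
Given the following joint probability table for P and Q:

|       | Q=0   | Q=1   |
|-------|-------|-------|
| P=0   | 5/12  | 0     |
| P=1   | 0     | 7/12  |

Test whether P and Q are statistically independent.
Marginal P(P) (row sums):
  P(P=0) = 5/12 + 0 = 5/12
  P(P=1) = 0 + 7/12 = 7/12
Marginal P(Q) (column sums):
  P(Q=0) = 5/12 + 0 = 5/12
  P(Q=1) = 0 + 7/12 = 7/12

P and Q are independent iff P(P=i,Q=j) = P(P=i)·P(Q=j) for every cell.
  P(P=0)·P(Q=0) = 5/12 × 5/12 = 25/144, but P(P=0,Q=0) = 5/12 ✗

No, P and Q are not independent. Quantitatively, I(P;Q) > 0:

H(P) = -[(5/12)·log₂(5/12) + (7/12)·log₂(7/12)]
  = 0.5263 + 0.4536
  = 0.9799 bits
H(Q) = -[(5/12)·log₂(5/12) + (7/12)·log₂(7/12)]
  = 0.5263 + 0.4536
  = 0.9799 bits
H(P,Q) = -[(5/12)·log₂(5/12) + (7/12)·log₂(7/12)]
  = 0.5263 + 0.4536
  = 0.9799 bits
I(P;Q) = H(P) + H(Q) - H(P,Q) = 0.9799 + 0.9799 - 0.9799 = 0.9799 bits > 0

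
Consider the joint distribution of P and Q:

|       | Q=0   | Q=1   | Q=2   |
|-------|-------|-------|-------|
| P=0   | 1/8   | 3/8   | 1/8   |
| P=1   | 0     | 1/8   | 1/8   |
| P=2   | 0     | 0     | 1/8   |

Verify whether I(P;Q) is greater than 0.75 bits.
Marginal P(P) (row sums):
  P(P=0) = 1/8 + 3/8 + 1/8 = 5/8
  P(P=1) = 0 + 1/8 + 1/8 = 1/4
  P(P=2) = 0 + 0 + 1/8 = 1/8
Marginal P(Q) (column sums):
  P(Q=0) = 1/8 + 0 + 0 = 1/8
  P(Q=1) = 3/8 + 1/8 + 0 = 1/2
  P(Q=2) = 1/8 + 1/8 + 1/8 = 3/8

H(P) = -[(5/8)·log₂(5/8) + (1/4)·log₂(1/4) + (1/8)·log₂(1/8)]
  = 0.4238 + 0.5000 + 0.3750
  = 1.2988 bits
H(Q) = -[(1/8)·log₂(1/8) + (1/2)·log₂(1/2) + (3/8)·log₂(3/8)]
  = 0.3750 + 0.5000 + 0.5306
  = 1.4056 bits
H(P,Q) = -[(1/8)·log₂(1/8) + (3/8)·log₂(3/8) + (1/8)·log₂(1/8) + (1/8)·log₂(1/8) + (1/8)·log₂(1/8) + (1/8)·log₂(1/8)]
  = 0.3750 + 0.5306 + 0.3750 + 0.3750 + 0.3750 + 0.3750
  = 2.4056 bits

I(P;Q) = H(P) + H(Q) - H(P,Q)
  = 1.2988 + 1.4056 - 2.4056
  = 0.2988 bits

No. I(P;Q) = 0.2988 bits, which is ≤ 0.75 bits.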